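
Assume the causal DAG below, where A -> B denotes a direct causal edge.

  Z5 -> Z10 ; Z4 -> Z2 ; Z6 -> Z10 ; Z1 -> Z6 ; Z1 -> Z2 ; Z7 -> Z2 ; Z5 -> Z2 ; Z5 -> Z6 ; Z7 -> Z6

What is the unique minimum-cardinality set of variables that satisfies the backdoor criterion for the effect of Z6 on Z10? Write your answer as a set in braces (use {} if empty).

Variables eligible for adjustment (non-descendants of Z6, excluding Z6 and Z10): {Z1, Z2, Z4, Z5, Z7}.
Backdoor paths from Z6 to Z10:
  P1: Z6 <- Z7 -> Z2 <- Z5 -> Z10
  P2: Z6 <- Z1 -> Z2 <- Z5 -> Z10
  P3: Z6 <- Z5 -> Z10
The empty set is not sufficient: P3 (Z6 <- Z5 -> Z10) has no collider blocking it and no conditioned non-collider, so it is open.
Try {Z5}:
  P1: blocked at collider Z2 (neither it nor any descendant is in the conditioning set).
  P2: blocked at collider Z2 (neither it nor any descendant is in the conditioning set).
  P3: blocked at fork node Z5 ∈ conditioning set.
{Z5} contains no descendant of Z6 and blocks every backdoor path.
No other singleton works — e.g. {Z7} leaves P3 open — so {Z5} is the unique smallest valid adjustment set.

{Z5}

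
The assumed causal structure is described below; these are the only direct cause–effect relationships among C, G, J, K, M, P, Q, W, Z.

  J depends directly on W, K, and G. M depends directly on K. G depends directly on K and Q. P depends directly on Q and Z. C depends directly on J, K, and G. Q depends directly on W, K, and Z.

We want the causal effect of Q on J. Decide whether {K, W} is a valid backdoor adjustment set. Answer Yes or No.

Yes

Backdoor paths from Q to J (paths whose first edge points into Q):
  P1: Q <- W -> J
  P2: Q <- K -> G -> J
  P3: Q <- K -> G -> C <- J
  P4: Q <- K -> J
  P5: Q <- K -> C <- G -> J
  P6: Q <- K -> C <- J
Condition 1 (no descendant of Q in the set): holds — descendants of Q are {C, G, J, P}; none are in {K, W}.
Condition 2 (every backdoor path blocked by {K, W}):
  P1: blocked at fork node W ∈ conditioning set.
  P2: blocked at fork node K ∈ conditioning set.
  P3: blocked at fork node K ∈ conditioning set.
  P4: blocked at fork node K ∈ conditioning set.
  P5: blocked at fork node K ∈ conditioning set.
  P6: blocked at fork node K ∈ conditioning set.
{K, W} satisfies the backdoor criterion.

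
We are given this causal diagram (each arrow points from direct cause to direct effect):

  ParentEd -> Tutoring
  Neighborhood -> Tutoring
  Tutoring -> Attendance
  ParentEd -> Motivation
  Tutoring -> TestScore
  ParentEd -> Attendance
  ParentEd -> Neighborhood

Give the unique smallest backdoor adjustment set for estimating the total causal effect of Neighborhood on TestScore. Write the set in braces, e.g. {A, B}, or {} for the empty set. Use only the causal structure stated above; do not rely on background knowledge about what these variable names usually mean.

{ParentEd}

Variables eligible for adjustment (non-descendants of Neighborhood, excluding Neighborhood and TestScore): {Motivation, ParentEd}.
Backdoor paths from Neighborhood to TestScore:
  P1: Neighborhood <- ParentEd -> Tutoring -> TestScore
  P2: Neighborhood <- ParentEd -> Attendance <- Tutoring -> TestScore
The empty set is not sufficient: P1 (Neighborhood <- ParentEd -> Tutoring -> TestScore) has no collider blocking it and no conditioned non-collider, so it is open.
Try {ParentEd}:
  P1: blocked at fork node ParentEd ∈ conditioning set.
  P2: blocked at fork node ParentEd ∈ conditioning set.
{ParentEd} contains no descendant of Neighborhood and blocks every backdoor path.
No other singleton works — e.g. {Motivation} leaves P1 open — so {ParentEd} is the unique smallest valid adjustment set.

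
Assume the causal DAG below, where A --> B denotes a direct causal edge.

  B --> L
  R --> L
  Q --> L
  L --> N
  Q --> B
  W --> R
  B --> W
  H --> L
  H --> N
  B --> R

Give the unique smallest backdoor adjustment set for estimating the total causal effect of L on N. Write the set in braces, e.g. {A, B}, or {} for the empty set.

Variables eligible for adjustment (non-descendants of L, excluding L and N): {B, H, Q, R, W}.
Backdoor paths from L to N:
  P1: L <- H -> N
The empty set is not sufficient: P1 (L <- H -> N) has no collider blocking it and no conditioned non-collider, so it is open.
Try {H}:
  P1: blocked at fork node H ∈ conditioning set.
{H} contains no descendant of L and blocks every backdoor path.
No other singleton works — e.g. {Q} leaves P1 open — so {H} is the unique smallest valid adjustment set.

{H}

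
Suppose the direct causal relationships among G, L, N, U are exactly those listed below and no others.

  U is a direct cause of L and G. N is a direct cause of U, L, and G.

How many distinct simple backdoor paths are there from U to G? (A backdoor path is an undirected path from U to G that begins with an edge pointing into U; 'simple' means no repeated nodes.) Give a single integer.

A backdoor path from U to G is any simple undirected path whose first edge points into U (i.e. leaves U via a parent).
Parents of U: {N}.
Enumerating:
  P1: U <- N -> G
That exhausts the simple backdoor paths. Count: 1.

1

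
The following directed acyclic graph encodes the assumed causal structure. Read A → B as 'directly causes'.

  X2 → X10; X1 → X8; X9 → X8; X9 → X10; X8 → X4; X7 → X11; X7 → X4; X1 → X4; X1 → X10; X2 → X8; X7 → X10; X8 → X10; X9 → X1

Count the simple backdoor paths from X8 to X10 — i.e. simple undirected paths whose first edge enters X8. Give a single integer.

7

A backdoor path from X8 to X10 is any simple undirected path whose first edge points into X8 (i.e. leaves X8 via a parent).
Parents of X8: {X1, X2, X9}.
Enumerating:
  P1: X8 <- X9 -> X1 -> X10
  P2: X8 <- X9 -> X1 -> X4 <- X7 -> X10
  P3: X8 <- X9 -> X10
  P4: X8 <- X1 <- X9 -> X10
  P5: X8 <- X1 -> X10
  P6: X8 <- X1 -> X4 <- X7 -> X10
  P7: X8 <- X2 -> X10
That exhausts the simple backdoor paths. Count: 7.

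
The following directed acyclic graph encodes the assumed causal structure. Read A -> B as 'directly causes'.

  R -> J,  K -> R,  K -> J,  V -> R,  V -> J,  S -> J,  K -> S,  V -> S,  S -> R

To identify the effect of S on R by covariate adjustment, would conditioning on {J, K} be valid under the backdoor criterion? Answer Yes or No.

Backdoor paths from S to R (paths whose first edge points into S):
  P1: S <- K -> R
  P2: S <- K -> J <- V -> R
  P3: S <- K -> J <- R
  P4: S <- V -> R
  P5: S <- V -> J <- K -> R
  P6: S <- V -> J <- R
Condition 1 (no descendant of S in the set): FAILS — J is a descendant of S.
Condition 2 (every backdoor path blocked by {J, K}):
  P1: blocked at fork node K ∈ conditioning set.
  P2: blocked at fork node K ∈ conditioning set.
  P3: blocked at fork node K ∈ conditioning set.
  P4: open — no interior node is in the conditioning set.
  P5: blocked at fork node K ∈ conditioning set.
  P6: open — collider(s) J are conditioned on (or have a conditioned descendant) and no non-collider on the path is in the set.
{J, K} does not satisfy the backdoor criterion.

No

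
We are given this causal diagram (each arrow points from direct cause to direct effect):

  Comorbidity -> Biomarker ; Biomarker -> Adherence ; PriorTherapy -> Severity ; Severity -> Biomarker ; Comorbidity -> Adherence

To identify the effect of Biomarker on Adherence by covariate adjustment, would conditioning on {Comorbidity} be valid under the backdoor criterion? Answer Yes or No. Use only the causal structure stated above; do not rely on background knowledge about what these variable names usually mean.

Yes

Backdoor paths from Biomarker to Adherence (paths whose first edge points into Biomarker):
  P1: Biomarker <- Comorbidity -> Adherence
Condition 1 (no descendant of Biomarker in the set): holds — descendants of Biomarker are {Adherence}; none are in {Comorbidity}.
Condition 2 (every backdoor path blocked by {Comorbidity}):
  P1: blocked at fork node Comorbidity ∈ conditioning set.
{Comorbidity} satisfies the backdoor criterion.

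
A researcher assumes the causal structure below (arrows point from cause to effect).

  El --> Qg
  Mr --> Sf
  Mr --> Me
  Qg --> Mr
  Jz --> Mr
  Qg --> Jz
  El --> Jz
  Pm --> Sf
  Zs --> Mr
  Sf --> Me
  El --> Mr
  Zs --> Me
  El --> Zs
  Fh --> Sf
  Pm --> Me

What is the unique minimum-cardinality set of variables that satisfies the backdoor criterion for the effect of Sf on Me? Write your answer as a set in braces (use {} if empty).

{Mr, Pm}

Variables eligible for adjustment (non-descendants of Sf, excluding Sf and Me): {El, Fh, Jz, Mr, Pm, Qg, Zs}.
Backdoor paths from Sf to Me:
  P1: Sf <- Pm -> Me
  P2: Sf <- Mr <- El -> Zs -> Me
  P3: Sf <- Mr <- Qg <- El -> Zs -> Me
  P4: Sf <- Mr <- Qg -> Jz <- El -> Zs -> Me
  P5: Sf <- Mr <- Jz <- El -> Zs -> Me
  P6: Sf <- Mr <- Jz <- Qg <- El -> Zs -> Me
  P7: Sf <- Mr <- Zs -> Me
  P8: Sf <- Mr -> Me
The empty set is not sufficient: P1 (Sf <- Pm -> Me) has no collider blocking it and no conditioned non-collider, so it is open.
Try {Mr, Pm}:
  P1: blocked at fork node Pm ∈ conditioning set.
  P2: blocked at chain node Mr ∈ conditioning set.
  P3: blocked at chain node Mr ∈ conditioning set.
  P4: blocked at chain node Mr ∈ conditioning set.
  P5: blocked at chain node Mr ∈ conditioning set.
  P6: blocked at chain node Mr ∈ conditioning set.
  P7: blocked at chain node Mr ∈ conditioning set.
  P8: blocked at fork node Mr ∈ conditioning set.
{Mr, Pm} contains no descendant of Sf and blocks every backdoor path.
Every element of {Mr, Pm} is needed (dropping Mr leaves P2 open; dropping Pm leaves P1 open), so no proper subset is valid.
Among all size-2 subsets of the eligible variables, only {Mr, Pm} blocks every backdoor path, so it is the unique smallest valid adjustment set.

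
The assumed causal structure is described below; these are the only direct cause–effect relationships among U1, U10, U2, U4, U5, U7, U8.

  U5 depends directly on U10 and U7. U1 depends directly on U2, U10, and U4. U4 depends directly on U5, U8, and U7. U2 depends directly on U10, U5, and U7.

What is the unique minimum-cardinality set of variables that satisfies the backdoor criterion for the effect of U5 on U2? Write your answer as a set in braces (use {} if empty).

{U10, U7}

Variables eligible for adjustment (non-descendants of U5, excluding U5 and U2): {U10, U7, U8}.
Backdoor paths from U5 to U2:
  P1: U5 <- U10 -> U2
  P2: U5 <- U10 -> U1 <- U4 <- U7 -> U2
  P3: U5 <- U10 -> U1 <- U2
  P4: U5 <- U7 -> U4 -> U1 <- U10 -> U2
  P5: U5 <- U7 -> U4 -> U1 <- U2
  P6: U5 <- U7 -> U2
The empty set is not sufficient: P1 (U5 <- U10 -> U2) has no collider blocking it and no conditioned non-collider, so it is open.
Try {U10, U7}:
  P1: blocked at fork node U10 ∈ conditioning set.
  P2: blocked at fork node U10 ∈ conditioning set.
  P3: blocked at fork node U10 ∈ conditioning set.
  P4: blocked at fork node U7 ∈ conditioning set.
  P5: blocked at fork node U7 ∈ conditioning set.
  P6: blocked at fork node U7 ∈ conditioning set.
{U10, U7} contains no descendant of U5 and blocks every backdoor path.
Every element of {U10, U7} is needed (dropping U10 leaves P1 open; dropping U7 leaves P6 open), so no proper subset is valid.
Among all size-2 subsets of the eligible variables, only {U10, U7} blocks every backdoor path, so it is the unique smallest valid adjustment set.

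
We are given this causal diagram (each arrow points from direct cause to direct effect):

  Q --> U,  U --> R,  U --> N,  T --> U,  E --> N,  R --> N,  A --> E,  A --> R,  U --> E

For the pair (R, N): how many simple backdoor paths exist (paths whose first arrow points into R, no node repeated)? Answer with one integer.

4

A backdoor path from R to N is any simple undirected path whose first edge points into R (i.e. leaves R via a parent).
Parents of R: {A, U}.
Enumerating:
  P1: R <- A -> E <- U -> N
  P2: R <- A -> E -> N
  P3: R <- U -> E -> N
  P4: R <- U -> N
That exhausts the simple backdoor paths. Count: 4.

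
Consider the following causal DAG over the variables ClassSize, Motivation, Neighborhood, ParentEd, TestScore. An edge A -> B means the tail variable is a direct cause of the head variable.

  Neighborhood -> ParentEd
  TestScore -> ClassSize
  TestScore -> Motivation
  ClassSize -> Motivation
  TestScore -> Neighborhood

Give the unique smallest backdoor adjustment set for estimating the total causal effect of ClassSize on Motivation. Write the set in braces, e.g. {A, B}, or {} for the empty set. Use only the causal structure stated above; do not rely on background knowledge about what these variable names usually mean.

{TestScore}

Variables eligible for adjustment (non-descendants of ClassSize, excluding ClassSize and Motivation): {Neighborhood, ParentEd, TestScore}.
Backdoor paths from ClassSize to Motivation:
  P1: ClassSize <- TestScore -> Motivation
The empty set is not sufficient: P1 (ClassSize <- TestScore -> Motivation) has no collider blocking it and no conditioned non-collider, so it is open.
Try {TestScore}:
  P1: blocked at fork node TestScore ∈ conditioning set.
{TestScore} contains no descendant of ClassSize and blocks every backdoor path.
No other singleton works — e.g. {Neighborhood} leaves P1 open — so {TestScore} is the unique smallest valid adjustment set.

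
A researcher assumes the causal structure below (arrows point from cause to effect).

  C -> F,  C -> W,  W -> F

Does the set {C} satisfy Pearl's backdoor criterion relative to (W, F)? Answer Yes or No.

Yes

Backdoor paths from W to F (paths whose first edge points into W):
  P1: W <- C -> F
Condition 1 (no descendant of W in the set): holds — descendants of W are {F}; none are in {C}.
Condition 2 (every backdoor path blocked by {C}):
  P1: blocked at fork node C ∈ conditioning set.
{C} satisfies the backdoor criterion.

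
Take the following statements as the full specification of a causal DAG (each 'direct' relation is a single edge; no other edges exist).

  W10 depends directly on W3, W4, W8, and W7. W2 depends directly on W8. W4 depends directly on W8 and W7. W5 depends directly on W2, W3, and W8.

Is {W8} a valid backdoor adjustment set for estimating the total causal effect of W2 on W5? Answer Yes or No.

Yes

Backdoor paths from W2 to W5 (paths whose first edge points into W2):
  P1: W2 <- W8 -> W4 <- W7 -> W10 <- W3 -> W5
  P2: W2 <- W8 -> W4 -> W10 <- W3 -> W5
  P3: W2 <- W8 -> W5
  P4: W2 <- W8 -> W10 <- W3 -> W5
Condition 1 (no descendant of W2 in the set): holds — descendants of W2 are {W5}; none are in {W8}.
Condition 2 (every backdoor path blocked by {W8}):
  P1: blocked at fork node W8 ∈ conditioning set.
  P2: blocked at fork node W8 ∈ conditioning set.
  P3: blocked at fork node W8 ∈ conditioning set.
  P4: blocked at fork node W8 ∈ conditioning set.
{W8} satisfies the backdoor criterion.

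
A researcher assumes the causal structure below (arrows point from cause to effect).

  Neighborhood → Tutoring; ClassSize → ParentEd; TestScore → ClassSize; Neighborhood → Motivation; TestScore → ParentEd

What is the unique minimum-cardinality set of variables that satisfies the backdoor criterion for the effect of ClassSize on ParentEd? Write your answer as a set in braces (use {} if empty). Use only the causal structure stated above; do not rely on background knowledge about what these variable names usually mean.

{TestScore}

Variables eligible for adjustment (non-descendants of ClassSize, excluding ClassSize and ParentEd): {Motivation, Neighborhood, TestScore, Tutoring}.
Backdoor paths from ClassSize to ParentEd:
  P1: ClassSize <- TestScore -> ParentEd
The empty set is not sufficient: P1 (ClassSize <- TestScore -> ParentEd) has no collider blocking it and no conditioned non-collider, so it is open.
Try {TestScore}:
  P1: blocked at fork node TestScore ∈ conditioning set.
{TestScore} contains no descendant of ClassSize and blocks every backdoor path.
No other singleton works — e.g. {Neighborhood} leaves P1 open — so {TestScore} is the unique smallest valid adjustment set.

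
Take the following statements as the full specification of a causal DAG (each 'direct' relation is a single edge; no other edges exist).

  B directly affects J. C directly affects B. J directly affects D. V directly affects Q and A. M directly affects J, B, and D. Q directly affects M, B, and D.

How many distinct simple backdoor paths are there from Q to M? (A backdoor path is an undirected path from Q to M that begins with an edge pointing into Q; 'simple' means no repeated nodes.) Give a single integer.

A backdoor path from Q to M is any simple undirected path whose first edge points into Q (i.e. leaves Q via a parent).
Parents of Q: {V}.
No simple path from any parent of Q reaches M without revisiting Q, so there are no backdoor paths.

0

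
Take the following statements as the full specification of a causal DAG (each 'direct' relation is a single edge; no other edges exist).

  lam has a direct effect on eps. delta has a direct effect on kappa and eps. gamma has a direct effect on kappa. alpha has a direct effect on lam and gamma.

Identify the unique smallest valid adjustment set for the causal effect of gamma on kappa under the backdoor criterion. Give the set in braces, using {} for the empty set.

{}

Variables eligible for adjustment (non-descendants of gamma, excluding gamma and kappa): {alpha, delta, eps, lam}.
Backdoor paths from gamma to kappa:
  P1: gamma <- alpha -> lam -> eps <- delta -> kappa
Each backdoor path contains an unconditioned collider, so every path is already blocked with the empty conditioning set:
  P1: blocked at collider eps (neither it nor any descendant is in the conditioning set).
The empty set is therefore the unique smallest valid set.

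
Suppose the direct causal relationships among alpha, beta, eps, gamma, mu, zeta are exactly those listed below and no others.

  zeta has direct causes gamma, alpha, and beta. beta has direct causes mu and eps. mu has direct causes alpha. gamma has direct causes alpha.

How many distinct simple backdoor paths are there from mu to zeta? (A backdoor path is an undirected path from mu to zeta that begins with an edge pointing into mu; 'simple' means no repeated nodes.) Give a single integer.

A backdoor path from mu to zeta is any simple undirected path whose first edge points into mu (i.e. leaves mu via a parent).
Parents of mu: {alpha}.
Enumerating:
  P1: mu <- alpha -> gamma -> zeta
  P2: mu <- alpha -> zeta
That exhausts the simple backdoor paths. Count: 2.

2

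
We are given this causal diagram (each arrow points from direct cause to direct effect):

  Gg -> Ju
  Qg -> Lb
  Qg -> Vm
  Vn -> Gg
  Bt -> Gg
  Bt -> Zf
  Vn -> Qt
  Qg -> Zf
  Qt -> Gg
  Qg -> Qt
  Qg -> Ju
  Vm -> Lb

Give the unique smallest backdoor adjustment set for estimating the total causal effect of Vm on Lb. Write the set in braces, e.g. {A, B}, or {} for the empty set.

{Qg}

Variables eligible for adjustment (non-descendants of Vm, excluding Vm and Lb): {Bt, Gg, Ju, Qg, Qt, Vn, Zf}.
Backdoor paths from Vm to Lb:
  P1: Vm <- Qg -> Lb
The empty set is not sufficient: P1 (Vm <- Qg -> Lb) has no collider blocking it and no conditioned non-collider, so it is open.
Try {Qg}:
  P1: blocked at fork node Qg ∈ conditioning set.
{Qg} contains no descendant of Vm and blocks every backdoor path.
No other singleton works — e.g. {Bt} leaves P1 open — so {Qg} is the unique smallest valid adjustment set.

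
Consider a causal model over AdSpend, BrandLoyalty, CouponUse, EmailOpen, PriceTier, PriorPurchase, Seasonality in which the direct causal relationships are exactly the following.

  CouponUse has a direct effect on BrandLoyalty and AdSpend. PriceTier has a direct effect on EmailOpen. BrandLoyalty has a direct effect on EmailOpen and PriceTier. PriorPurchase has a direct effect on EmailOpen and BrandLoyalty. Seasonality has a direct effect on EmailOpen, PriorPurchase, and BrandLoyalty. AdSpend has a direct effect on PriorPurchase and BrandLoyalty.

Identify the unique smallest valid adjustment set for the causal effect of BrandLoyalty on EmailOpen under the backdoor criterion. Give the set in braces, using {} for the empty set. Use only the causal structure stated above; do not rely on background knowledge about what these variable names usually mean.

Variables eligible for adjustment (non-descendants of BrandLoyalty, excluding BrandLoyalty and EmailOpen): {AdSpend, CouponUse, PriorPurchase, Seasonality}.
Backdoor paths from BrandLoyalty to EmailOpen:
  P1: BrandLoyalty <- CouponUse -> AdSpend -> PriorPurchase <- Seasonality -> EmailOpen
  P2: BrandLoyalty <- CouponUse -> AdSpend -> PriorPurchase -> EmailOpen
  P3: BrandLoyalty <- AdSpend -> PriorPurchase <- Seasonality -> EmailOpen
  P4: BrandLoyalty <- AdSpend -> PriorPurchase -> EmailOpen
  P5: BrandLoyalty <- Seasonality -> PriorPurchase -> EmailOpen
  P6: BrandLoyalty <- Seasonality -> EmailOpen
  P7: BrandLoyalty <- PriorPurchase <- Seasonality -> EmailOpen
  P8: BrandLoyalty <- PriorPurchase -> EmailOpen
The empty set is not sufficient: P2 (BrandLoyalty <- CouponUse -> AdSpend -> PriorPurchase -> EmailOpen) has no collider blocking it and no conditioned non-collider, so it is open.
Try {PriorPurchase, Seasonality}:
  P1: blocked at fork node Seasonality ∈ conditioning set.
  P2: blocked at chain node PriorPurchase ∈ conditioning set.
  P3: blocked at fork node Seasonality ∈ conditioning set.
  P4: blocked at chain node PriorPurchase ∈ conditioning set.
  P5: blocked at fork node Seasonality ∈ conditioning set.
  P6: blocked at fork node Seasonality ∈ conditioning set.
  P7: blocked at chain node PriorPurchase ∈ conditioning set.
  P8: blocked at fork node PriorPurchase ∈ conditioning set.
{PriorPurchase, Seasonality} contains no descendant of BrandLoyalty and blocks every backdoor path.
Every element of {PriorPurchase, Seasonality} is needed (dropping PriorPurchase leaves P2 open; dropping Seasonality leaves P1 open), so no proper subset is valid.
Among all size-2 subsets of the eligible variables, only {PriorPurchase, Seasonality} blocks every backdoor path, so it is the unique smallest valid adjustment set.

{PriorPurchase, Seasonality}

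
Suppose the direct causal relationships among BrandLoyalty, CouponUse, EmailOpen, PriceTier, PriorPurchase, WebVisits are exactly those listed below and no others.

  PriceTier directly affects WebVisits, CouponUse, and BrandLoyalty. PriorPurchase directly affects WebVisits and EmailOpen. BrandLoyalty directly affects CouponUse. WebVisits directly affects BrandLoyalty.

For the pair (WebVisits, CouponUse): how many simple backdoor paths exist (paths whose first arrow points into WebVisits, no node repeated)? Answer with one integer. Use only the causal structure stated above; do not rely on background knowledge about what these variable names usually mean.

2

A backdoor path from WebVisits to CouponUse is any simple undirected path whose first edge points into WebVisits (i.e. leaves WebVisits via a parent).
Parents of WebVisits: {PriceTier, PriorPurchase}.
Enumerating:
  P1: WebVisits <- PriceTier -> BrandLoyalty -> CouponUse
  P2: WebVisits <- PriceTier -> CouponUse
That exhausts the simple backdoor paths. Count: 2.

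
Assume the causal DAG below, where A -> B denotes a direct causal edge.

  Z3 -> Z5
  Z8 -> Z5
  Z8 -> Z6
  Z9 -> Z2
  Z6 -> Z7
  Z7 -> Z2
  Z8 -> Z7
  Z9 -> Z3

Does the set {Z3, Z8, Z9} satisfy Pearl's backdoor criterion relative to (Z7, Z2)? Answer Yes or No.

Backdoor paths from Z7 to Z2 (paths whose first edge points into Z7):
  P1: Z7 <- Z8 -> Z5 <- Z3 <- Z9 -> Z2
  P2: Z7 <- Z6 <- Z8 -> Z5 <- Z3 <- Z9 -> Z2
Condition 1 (no descendant of Z7 in the set): holds — descendants of Z7 are {Z2}; none are in {Z3, Z8, Z9}.
Condition 2 (every backdoor path blocked by {Z3, Z8, Z9}):
  P1: blocked at fork node Z8 ∈ conditioning set.
  P2: blocked at fork node Z8 ∈ conditioning set.
{Z3, Z8, Z9} satisfies the backdoor criterion.

Yes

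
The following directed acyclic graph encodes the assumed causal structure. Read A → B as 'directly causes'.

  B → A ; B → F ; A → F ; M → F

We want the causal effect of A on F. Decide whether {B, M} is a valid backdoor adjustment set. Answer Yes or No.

Backdoor paths from A to F (paths whose first edge points into A):
  P1: A <- B -> F
Condition 1 (no descendant of A in the set): holds — descendants of A are {F}; none are in {B, M}.
Condition 2 (every backdoor path blocked by {B, M}):
  P1: blocked at fork node B ∈ conditioning set.
{B, M} satisfies the backdoor criterion.

Yes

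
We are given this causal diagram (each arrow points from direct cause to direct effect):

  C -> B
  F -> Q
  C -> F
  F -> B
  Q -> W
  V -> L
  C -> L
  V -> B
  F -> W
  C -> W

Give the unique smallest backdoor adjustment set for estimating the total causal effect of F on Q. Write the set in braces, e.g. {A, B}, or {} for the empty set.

{}

Variables eligible for adjustment (non-descendants of F, excluding F and Q): {C, L, V}.
Backdoor paths from F to Q:
  P1: F <- C -> W <- Q
Each backdoor path contains an unconditioned collider, so every path is already blocked with the empty conditioning set:
  P1: blocked at collider W (neither it nor any descendant is in the conditioning set).
The empty set is therefore the unique smallest valid set.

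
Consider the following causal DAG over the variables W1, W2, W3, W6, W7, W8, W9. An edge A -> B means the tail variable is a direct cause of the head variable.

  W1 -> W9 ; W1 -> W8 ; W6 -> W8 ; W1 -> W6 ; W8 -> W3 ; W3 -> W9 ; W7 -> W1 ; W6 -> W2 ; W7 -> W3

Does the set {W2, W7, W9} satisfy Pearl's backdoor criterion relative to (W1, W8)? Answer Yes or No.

Backdoor paths from W1 to W8 (paths whose first edge points into W1):
  P1: W1 <- W7 -> W3 <- W8
Condition 1 (no descendant of W1 in the set): FAILS — W2 and W9 are descendants of W1.
Condition 2 (every backdoor path blocked by {W2, W7, W9}):
  P1: blocked at fork node W7 ∈ conditioning set.
{W2, W7, W9} does not satisfy the backdoor criterion.

No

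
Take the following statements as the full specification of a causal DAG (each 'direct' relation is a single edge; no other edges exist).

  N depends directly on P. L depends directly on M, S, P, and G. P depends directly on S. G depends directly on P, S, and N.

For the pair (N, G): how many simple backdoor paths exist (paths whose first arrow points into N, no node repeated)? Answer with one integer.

A backdoor path from N to G is any simple undirected path whose first edge points into N (i.e. leaves N via a parent).
Parents of N: {P}.
Enumerating:
  P1: N <- P <- S -> G
  P2: N <- P <- S -> L <- G
  P3: N <- P -> G
  P4: N <- P -> L <- S -> G
  P5: N <- P -> L <- G
That exhausts the simple backdoor paths. Count: 5.

5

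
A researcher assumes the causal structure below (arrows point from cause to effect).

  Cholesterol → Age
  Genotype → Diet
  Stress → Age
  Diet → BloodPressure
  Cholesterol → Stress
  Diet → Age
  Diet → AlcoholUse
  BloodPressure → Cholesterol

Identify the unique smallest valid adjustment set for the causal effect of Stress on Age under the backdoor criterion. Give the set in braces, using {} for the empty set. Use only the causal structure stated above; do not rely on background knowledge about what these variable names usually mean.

Variables eligible for adjustment (non-descendants of Stress, excluding Stress and Age): {AlcoholUse, BloodPressure, Cholesterol, Diet, Genotype}.
Backdoor paths from Stress to Age:
  P1: Stress <- Cholesterol <- BloodPressure <- Diet -> Age
  P2: Stress <- Cholesterol -> Age
The empty set is not sufficient: P1 (Stress <- Cholesterol <- BloodPressure <- Diet -> Age) has no collider blocking it and no conditioned non-collider, so it is open.
Try {Cholesterol}:
  P1: blocked at chain node Cholesterol ∈ conditioning set.
  P2: blocked at fork node Cholesterol ∈ conditioning set.
{Cholesterol} contains no descendant of Stress and blocks every backdoor path.
No other singleton works — e.g. {Genotype} leaves P1 open — so {Cholesterol} is the unique smallest valid adjustment set.

{Cholesterol}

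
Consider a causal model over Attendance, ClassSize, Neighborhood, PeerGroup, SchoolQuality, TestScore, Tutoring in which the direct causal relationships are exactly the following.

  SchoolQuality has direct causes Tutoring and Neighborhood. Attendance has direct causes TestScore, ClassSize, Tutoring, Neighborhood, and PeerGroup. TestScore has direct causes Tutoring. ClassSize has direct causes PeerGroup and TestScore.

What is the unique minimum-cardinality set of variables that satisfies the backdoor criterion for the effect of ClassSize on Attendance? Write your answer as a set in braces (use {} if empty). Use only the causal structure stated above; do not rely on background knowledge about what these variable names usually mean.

{PeerGroup, TestScore}

Variables eligible for adjustment (non-descendants of ClassSize, excluding ClassSize and Attendance): {Neighborhood, PeerGroup, SchoolQuality, TestScore, Tutoring}.
Backdoor paths from ClassSize to Attendance:
  P1: ClassSize <- PeerGroup -> Attendance
  P2: ClassSize <- TestScore <- Tutoring -> Attendance
  P3: ClassSize <- TestScore <- Tutoring -> SchoolQuality <- Neighborhood -> Attendance
  P4: ClassSize <- TestScore -> Attendance
The empty set is not sufficient: P1 (ClassSize <- PeerGroup -> Attendance) has no collider blocking it and no conditioned non-collider, so it is open.
Try {PeerGroup, TestScore}:
  P1: blocked at fork node PeerGroup ∈ conditioning set.
  P2: blocked at chain node TestScore ∈ conditioning set.
  P3: blocked at chain node TestScore ∈ conditioning set.
  P4: blocked at fork node TestScore ∈ conditioning set.
{PeerGroup, TestScore} contains no descendant of ClassSize and blocks every backdoor path.
Every element of {PeerGroup, TestScore} is needed (dropping PeerGroup leaves P1 open; dropping TestScore leaves P2 open), so no proper subset is valid.
Among all size-2 subsets of the eligible variables, only {PeerGroup, TestScore} blocks every backdoor path, so it is the unique smallest valid adjustment set.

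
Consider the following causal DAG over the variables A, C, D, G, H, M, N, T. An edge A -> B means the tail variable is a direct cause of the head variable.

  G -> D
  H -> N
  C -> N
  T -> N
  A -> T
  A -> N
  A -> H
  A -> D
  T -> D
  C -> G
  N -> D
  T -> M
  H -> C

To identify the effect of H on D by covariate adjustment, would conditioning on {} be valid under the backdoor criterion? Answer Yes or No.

Backdoor paths from H to D (paths whose first edge points into H):
  P1: H <- A -> T -> N <- C -> G -> D
  P2: H <- A -> T -> N -> D
  P3: H <- A -> T -> D
  P4: H <- A -> N <- T -> D
  P5: H <- A -> N <- C -> G -> D
  P6: H <- A -> N -> D
  P7: H <- A -> D
Condition 1 (no descendant of H in the set): holds — descendants of H are {C, D, G, N}; none are in {}.
Condition 2 (every backdoor path blocked by {}):
  P1: blocked at collider N (neither it nor any descendant is in the conditioning set).
  P2: open — no interior node is in the conditioning set.
  P3: open — no interior node is in the conditioning set.
  P4: blocked at collider N (neither it nor any descendant is in the conditioning set).
  P5: blocked at collider N (neither it nor any descendant is in the conditioning set).
  P6: open — no interior node is in the conditioning set.
  P7: open — no interior node is in the conditioning set.
{} does not satisfy the backdoor criterion.

No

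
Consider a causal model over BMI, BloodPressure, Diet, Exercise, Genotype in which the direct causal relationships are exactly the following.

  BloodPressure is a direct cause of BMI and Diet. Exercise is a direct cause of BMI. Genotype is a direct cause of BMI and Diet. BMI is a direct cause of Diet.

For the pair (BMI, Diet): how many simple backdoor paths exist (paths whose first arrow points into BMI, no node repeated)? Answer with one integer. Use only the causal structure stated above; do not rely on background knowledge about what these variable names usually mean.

2

A backdoor path from BMI to Diet is any simple undirected path whose first edge points into BMI (i.e. leaves BMI via a parent).
Parents of BMI: {BloodPressure, Exercise, Genotype}.
Enumerating:
  P1: BMI <- BloodPressure -> Diet
  P2: BMI <- Genotype -> Diet
That exhausts the simple backdoor paths. Count: 2.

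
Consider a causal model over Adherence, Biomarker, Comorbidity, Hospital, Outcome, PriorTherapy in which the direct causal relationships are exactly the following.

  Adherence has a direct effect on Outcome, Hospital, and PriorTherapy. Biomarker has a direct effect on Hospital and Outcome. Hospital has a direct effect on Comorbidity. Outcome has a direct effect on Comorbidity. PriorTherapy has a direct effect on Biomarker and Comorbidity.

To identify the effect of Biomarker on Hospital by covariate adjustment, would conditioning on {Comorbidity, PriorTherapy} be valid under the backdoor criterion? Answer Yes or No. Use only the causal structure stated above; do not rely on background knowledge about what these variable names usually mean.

No

Backdoor paths from Biomarker to Hospital (paths whose first edge points into Biomarker):
  P1: Biomarker <- PriorTherapy <- Adherence -> Hospital
  P2: Biomarker <- PriorTherapy <- Adherence -> Outcome -> Comorbidity <- Hospital
  P3: Biomarker <- PriorTherapy -> Comorbidity <- Hospital
  P4: Biomarker <- PriorTherapy -> Comorbidity <- Outcome <- Adherence -> Hospital
Condition 1 (no descendant of Biomarker in the set): FAILS — Comorbidity is a descendant of Biomarker.
Condition 2 (every backdoor path blocked by {Comorbidity, PriorTherapy}):
  P1: blocked at chain node PriorTherapy ∈ conditioning set.
  P2: blocked at chain node PriorTherapy ∈ conditioning set.
  P3: blocked at fork node PriorTherapy ∈ conditioning set.
  P4: blocked at fork node PriorTherapy ∈ conditioning set.
{Comorbidity, PriorTherapy} does not satisfy the backdoor criterion.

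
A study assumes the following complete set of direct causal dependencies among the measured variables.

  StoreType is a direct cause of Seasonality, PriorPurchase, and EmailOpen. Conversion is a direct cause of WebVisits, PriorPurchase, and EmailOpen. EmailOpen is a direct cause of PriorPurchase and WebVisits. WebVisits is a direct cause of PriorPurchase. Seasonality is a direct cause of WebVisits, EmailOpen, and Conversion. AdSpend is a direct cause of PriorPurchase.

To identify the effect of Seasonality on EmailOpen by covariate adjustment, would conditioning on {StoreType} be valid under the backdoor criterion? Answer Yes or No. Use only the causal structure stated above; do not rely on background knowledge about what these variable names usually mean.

Backdoor paths from Seasonality to EmailOpen (paths whose first edge points into Seasonality):
  P1: Seasonality <- StoreType -> EmailOpen
  P2: Seasonality <- StoreType -> PriorPurchase <- Conversion -> EmailOpen
  P3: Seasonality <- StoreType -> PriorPurchase <- Conversion -> WebVisits <- EmailOpen
  P4: Seasonality <- StoreType -> PriorPurchase <- EmailOpen
  P5: Seasonality <- StoreType -> PriorPurchase <- WebVisits <- Conversion -> EmailOpen
  P6: Seasonality <- StoreType -> PriorPurchase <- WebVisits <- EmailOpen
Condition 1 (no descendant of Seasonality in the set): holds — descendants of Seasonality are {Conversion, EmailOpen, PriorPurchase, WebVisits}; none are in {StoreType}.
Condition 2 (every backdoor path blocked by {StoreType}):
  P1: blocked at fork node StoreType ∈ conditioning set.
  P2: blocked at fork node StoreType ∈ conditioning set.
  P3: blocked at fork node StoreType ∈ conditioning set.
  P4: blocked at fork node StoreType ∈ conditioning set.
  P5: blocked at fork node StoreType ∈ conditioning set.
  P6: blocked at fork node StoreType ∈ conditioning set.
{StoreType} satisfies the backdoor criterion.

Yes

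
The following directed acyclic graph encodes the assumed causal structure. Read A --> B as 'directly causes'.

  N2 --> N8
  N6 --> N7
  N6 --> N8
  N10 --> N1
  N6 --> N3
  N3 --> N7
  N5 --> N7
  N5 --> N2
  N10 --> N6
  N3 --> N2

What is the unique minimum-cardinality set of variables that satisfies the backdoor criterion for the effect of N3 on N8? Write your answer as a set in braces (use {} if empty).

{N6}

Variables eligible for adjustment (non-descendants of N3, excluding N3 and N8): {N1, N10, N5, N6}.
Backdoor paths from N3 to N8:
  P1: N3 <- N6 -> N8
  P2: N3 <- N6 -> N7 <- N5 -> N2 -> N8
The empty set is not sufficient: P1 (N3 <- N6 -> N8) has no collider blocking it and no conditioned non-collider, so it is open.
Try {N6}:
  P1: blocked at fork node N6 ∈ conditioning set.
  P2: blocked at fork node N6 ∈ conditioning set.
{N6} contains no descendant of N3 and blocks every backdoor path.
No other singleton works — e.g. {N10} leaves P1 open — so {N6} is the unique smallest valid adjustment set.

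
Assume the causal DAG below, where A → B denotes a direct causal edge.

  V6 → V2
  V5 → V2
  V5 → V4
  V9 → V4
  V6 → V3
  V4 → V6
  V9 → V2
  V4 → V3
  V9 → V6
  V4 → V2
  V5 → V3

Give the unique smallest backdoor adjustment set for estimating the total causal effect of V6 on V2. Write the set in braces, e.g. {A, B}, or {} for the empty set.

Variables eligible for adjustment (non-descendants of V6, excluding V6 and V2): {V4, V5, V9}.
Backdoor paths from V6 to V2:
  P1: V6 <- V9 -> V4 <- V5 -> V2
  P2: V6 <- V9 -> V4 -> V3 <- V5 -> V2
  P3: V6 <- V9 -> V4 -> V2
  P4: V6 <- V9 -> V2
  P5: V6 <- V4 <- V5 -> V2
  P6: V6 <- V4 <- V9 -> V2
  P7: V6 <- V4 -> V3 <- V5 -> V2
  P8: V6 <- V4 -> V2
The empty set is not sufficient: P3 (V6 <- V9 -> V4 -> V2) has no collider blocking it and no conditioned non-collider, so it is open.
Try {V4, V9}:
  P1: blocked at fork node V9 ∈ conditioning set.
  P2: blocked at fork node V9 ∈ conditioning set.
  P3: blocked at fork node V9 ∈ conditioning set.
  P4: blocked at fork node V9 ∈ conditioning set.
  P5: blocked at chain node V4 ∈ conditioning set.
  P6: blocked at chain node V4 ∈ conditioning set.
  P7: blocked at fork node V4 ∈ conditioning set.
  P8: blocked at fork node V4 ∈ conditioning set.
{V4, V9} contains no descendant of V6 and blocks every backdoor path.
Every element of {V4, V9} is needed (dropping V4 leaves P5 open; dropping V9 leaves P1 open), so no proper subset is valid.
Among all size-2 subsets of the eligible variables, only {V4, V9} blocks every backdoor path, so it is the unique smallest valid adjustment set.

{V4, V9}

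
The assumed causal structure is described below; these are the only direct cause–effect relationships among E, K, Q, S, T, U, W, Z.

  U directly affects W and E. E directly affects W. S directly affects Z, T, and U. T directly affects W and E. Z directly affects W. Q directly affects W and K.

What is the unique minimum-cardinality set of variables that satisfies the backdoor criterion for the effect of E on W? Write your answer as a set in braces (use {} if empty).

Variables eligible for adjustment (non-descendants of E, excluding E and W): {K, Q, S, T, U, Z}.
Backdoor paths from E to W:
  P1: E <- T <- S -> Z -> W
  P2: E <- T <- S -> U -> W
  P3: E <- T -> W
  P4: E <- U <- S -> Z -> W
  P5: E <- U <- S -> T -> W
  P6: E <- U -> W
The empty set is not sufficient: P1 (E <- T <- S -> Z -> W) has no collider blocking it and no conditioned non-collider, so it is open.
Try {T, U}:
  P1: blocked at chain node T ∈ conditioning set.
  P2: blocked at chain node T ∈ conditioning set.
  P3: blocked at fork node T ∈ conditioning set.
  P4: blocked at chain node U ∈ conditioning set.
  P5: blocked at chain node U ∈ conditioning set.
  P6: blocked at fork node U ∈ conditioning set.
{T, U} contains no descendant of E and blocks every backdoor path.
Every element of {T, U} is needed (dropping T leaves P1 open; dropping U leaves P4 open), so no proper subset is valid.
Among all size-2 subsets of the eligible variables, only {T, U} blocks every backdoor path, so it is the unique smallest valid adjustment set.

{T, U}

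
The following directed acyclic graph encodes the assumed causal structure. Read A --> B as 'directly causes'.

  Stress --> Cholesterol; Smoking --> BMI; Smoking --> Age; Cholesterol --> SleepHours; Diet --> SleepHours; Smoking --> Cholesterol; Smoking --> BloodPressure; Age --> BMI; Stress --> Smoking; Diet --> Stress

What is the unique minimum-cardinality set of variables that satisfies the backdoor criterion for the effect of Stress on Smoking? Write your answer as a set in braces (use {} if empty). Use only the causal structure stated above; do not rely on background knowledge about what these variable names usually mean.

Variables eligible for adjustment (non-descendants of Stress, excluding Stress and Smoking): {Diet}.
Backdoor paths from Stress to Smoking:
  P1: Stress <- Diet -> SleepHours <- Cholesterol <- Smoking
Each backdoor path contains an unconditioned collider, so every path is already blocked with the empty conditioning set:
  P1: blocked at collider SleepHours (neither it nor any descendant is in the conditioning set).
The empty set is therefore the unique smallest valid set.

{}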